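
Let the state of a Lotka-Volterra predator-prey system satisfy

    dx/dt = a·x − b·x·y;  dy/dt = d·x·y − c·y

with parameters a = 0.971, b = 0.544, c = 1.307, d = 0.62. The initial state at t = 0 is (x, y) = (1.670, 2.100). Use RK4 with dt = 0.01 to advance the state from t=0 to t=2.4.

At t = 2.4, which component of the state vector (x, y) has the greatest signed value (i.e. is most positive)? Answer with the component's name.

t=0.000: state=(1.670, 2.100)
step 1 (dt=0.01): k1=(-0.286, -0.570), k2=(-0.283, -0.571), k3=(-0.283, -0.571), k4=(-0.281, -0.572); state += dt/6·(k1+2k2+2k3+k4)
t=0.010: state=(1.667, 2.094)
t=0.020: state=(1.664, 2.089)
t=0.030: state=(1.662, 2.083)
continuing one RK4 step at a time; state shown every 10 steps (Δt=0.1):
t=0.100: state=(1.644, 2.042)
t=0.200: state=(1.624, 1.983)
t=0.300: state=(1.609, 1.923)
t=0.400: state=(1.600, 1.864)
t=0.500: state=(1.595, 1.806)
t=0.600: state=(1.596, 1.749)
t=0.700: state=(1.601, 1.695)
t=0.800: state=(1.612, 1.643)
t=0.900: state=(1.626, 1.594)
t=1.000: state=(1.645, 1.548)
t=1.100: state=(1.669, 1.505)
t=1.200: state=(1.696, 1.466)
t=1.300: state=(1.727, 1.430)
t=1.400: state=(1.763, 1.399)
t=1.500: state=(1.802, 1.371)
t=1.600: state=(1.844, 1.346)
t=1.700: state=(1.889, 1.326)
t=1.800: state=(1.938, 1.311)
t=1.900: state=(1.989, 1.299)
t=2.000: state=(2.043, 1.291)
t=2.100: state=(2.099, 1.288)
t=2.200: state=(2.156, 1.290)
t=2.300: state=(2.215, 1.296)
t=2.400: state=(2.274, 1.307)
compare at T: x=2.274, y=1.307

largest component: x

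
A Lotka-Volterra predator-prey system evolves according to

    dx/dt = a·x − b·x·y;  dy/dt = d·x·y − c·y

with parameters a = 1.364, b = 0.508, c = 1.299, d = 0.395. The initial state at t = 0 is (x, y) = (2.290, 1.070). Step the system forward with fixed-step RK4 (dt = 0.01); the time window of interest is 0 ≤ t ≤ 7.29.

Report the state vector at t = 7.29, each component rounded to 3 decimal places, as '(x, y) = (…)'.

t=0.000: state=(2.290, 1.070)
step 1 (dt=0.01): k1=(1.879, -0.422), k2=(1.889, -0.417), k3=(1.889, -0.417), k4=(1.899, -0.412); state += dt/6·(k1+2k2+2k3+k4)
t=0.010: state=(2.309, 1.066)
t=0.020: state=(2.328, 1.062)
t=0.030: state=(2.347, 1.058)
continuing one RK4 step at a time; state shown every 25 steps (Δt=0.25):
t=0.250: state=(2.827, 0.994)
t=0.500: state=(3.509, 0.981)
t=0.750: state=(4.343, 1.044)
t=1.000: state=(5.300, 1.214)
t=1.250: state=(6.267, 1.554)
t=1.500: state=(6.983, 2.168)
t=1.750: state=(7.033, 3.153)
t=2.000: state=(6.128, 4.398)
t=2.250: state=(4.598, 5.409)
t=2.500: state=(3.164, 5.716)
t=2.750: state=(2.190, 5.360)
t=3.000: state=(1.627, 4.665)
t=3.250: state=(1.329, 3.894)
t=3.500: state=(1.193, 3.184)
t=3.750: state=(1.165, 2.584)
t=4.000: state=(1.218, 2.099)
t=4.250: state=(1.346, 1.721)
t=4.500: state=(1.551, 1.434)
t=4.750: state=(1.843, 1.224)
t=5.000: state=(2.241, 1.082)
t=5.250: state=(2.763, 1.000)
t=5.500: state=(3.429, 0.980)
t=5.750: state=(4.248, 1.033)
t=6.000: state=(5.195, 1.189)
t=6.250: state=(6.170, 1.507)
t=6.500: state=(6.930, 2.086)
t=6.750: state=(7.072, 3.031)
t=7.000: state=(6.266, 4.266)
t=7.250: state=(4.767, 5.330)
t=7.290: state=(4.512, 5.445)

(x, y) = (4.512, 5.445)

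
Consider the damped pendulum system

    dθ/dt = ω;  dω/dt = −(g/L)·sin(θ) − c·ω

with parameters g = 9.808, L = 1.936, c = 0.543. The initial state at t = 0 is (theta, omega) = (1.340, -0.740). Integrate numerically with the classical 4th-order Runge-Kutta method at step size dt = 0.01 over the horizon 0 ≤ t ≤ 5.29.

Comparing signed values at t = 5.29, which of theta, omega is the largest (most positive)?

largest component: omega

t=0.000: state=(1.340, -0.740)
step 1 (dt=0.01): k1=(-0.740, -4.530), k2=(-0.763, -4.513), k3=(-0.763, -4.513), k4=(-0.785, -4.496); state += dt/6·(k1+2k2+2k3+k4)
t=0.010: state=(1.332, -0.785)
t=0.020: state=(1.324, -0.830)
t=0.030: state=(1.316, -0.874)
continuing one RK4 step at a time; state shown every 20 steps (Δt=0.2):
t=0.200: state=(1.106, -1.568)
t=0.400: state=(0.728, -2.168)
t=0.600: state=(0.264, -2.398)
t=0.800: state=(-0.201, -2.173)
t=1.000: state=(-0.580, -1.575)
t=1.200: state=(-0.818, -0.785)
t=1.400: state=(-0.893, 0.029)
t=1.600: state=(-0.812, 0.756)
t=1.800: state=(-0.602, 1.306)
t=2.000: state=(-0.307, 1.593)
t=2.200: state=(0.014, 1.566)
t=2.400: state=(0.300, 1.248)
t=2.600: state=(0.500, 0.737)
t=2.800: state=(0.590, 0.155)
t=3.000: state=(0.565, -0.392)
t=3.200: state=(0.441, -0.819)
t=3.400: state=(0.249, -1.061)
t=3.600: state=(0.031, -1.084)
t=3.800: state=(-0.171, -0.901)
t=4.000: state=(-0.319, -0.570)
t=4.200: state=(-0.394, -0.169)
t=4.400: state=(-0.388, 0.220)
t=4.600: state=(-0.311, 0.530)
t=4.800: state=(-0.185, 0.713)
t=5.000: state=(-0.036, 0.744)
t=5.200: state=(0.104, 0.632)
t=5.290: state=(0.157, 0.544)
compare at T: theta=0.157, omega=0.544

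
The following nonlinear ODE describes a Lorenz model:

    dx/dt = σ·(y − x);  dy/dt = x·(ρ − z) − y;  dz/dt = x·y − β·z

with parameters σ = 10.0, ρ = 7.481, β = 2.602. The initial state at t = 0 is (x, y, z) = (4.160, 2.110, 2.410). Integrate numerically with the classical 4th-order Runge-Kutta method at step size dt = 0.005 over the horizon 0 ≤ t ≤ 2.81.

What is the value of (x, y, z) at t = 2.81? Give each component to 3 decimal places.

t=0.000: state=(4.160, 2.110, 2.410)
step 1 (dt=0.005): k1=(-20.500, 18.985, 2.507), k2=(-19.513, 18.652, 2.577), k3=(-19.546, 18.665, 2.579), k4=(-18.589, 18.344, 2.646); state += dt/6·(k1+2k2+2k3+k4)
t=0.005: state=(4.062, 2.203, 2.423)
t=0.010: state=(3.974, 2.294, 2.436)
t=0.015: state=(3.894, 2.381, 2.451)
continuing one RK4 step at a time; state shown every 20 steps (Δt=0.1):
t=0.100: state=(3.443, 3.598, 2.784)
t=0.200: state=(3.981, 4.775, 3.517)
t=0.300: state=(4.852, 5.727, 4.784)
t=0.400: state=(5.584, 6.101, 6.465)
t=0.500: state=(5.779, 5.628, 7.977)
t=0.600: state=(5.317, 4.600, 8.667)
t=0.700: state=(4.491, 3.630, 8.442)
t=0.800: state=(3.711, 3.046, 7.689)
t=0.900: state=(3.195, 2.832, 6.803)
t=1.000: state=(2.972, 2.880, 6.009)
t=1.100: state=(2.991, 3.112, 5.412)
t=1.200: state=(3.197, 3.481, 5.067)
t=1.300: state=(3.543, 3.940, 5.010)
t=1.400: state=(3.970, 4.412, 5.251)
t=1.500: state=(4.395, 4.785, 5.756)
t=1.600: state=(4.711, 4.937, 6.406)
t=1.700: state=(4.822, 4.812, 7.001)
t=1.800: state=(4.700, 4.480, 7.353)
t=1.900: state=(4.416, 4.090, 7.386)
t=2.000: state=(4.089, 3.779, 7.159)
t=2.100: state=(3.822, 3.607, 6.795)
t=2.200: state=(3.668, 3.577, 6.415)
t=2.300: state=(3.637, 3.663, 6.104)
t=2.400: state=(3.713, 3.833, 5.916)
t=2.500: state=(3.866, 4.044, 5.875)
t=2.600: state=(4.056, 4.249, 5.979)
t=2.700: state=(4.236, 4.397, 6.194)
t=2.800: state=(4.363, 4.452, 6.457)
t=2.810: state=(4.372, 4.451, 6.483)

(x, y, z) = (4.372, 4.451, 6.483)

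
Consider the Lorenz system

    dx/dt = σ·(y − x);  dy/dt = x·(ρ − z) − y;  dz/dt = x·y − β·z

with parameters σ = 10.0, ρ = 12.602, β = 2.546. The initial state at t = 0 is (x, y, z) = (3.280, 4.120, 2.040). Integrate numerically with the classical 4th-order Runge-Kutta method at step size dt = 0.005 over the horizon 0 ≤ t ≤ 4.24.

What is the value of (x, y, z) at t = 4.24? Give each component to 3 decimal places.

t=0.000: state=(3.280, 4.120, 2.040)
step 1 (dt=0.005): k1=(8.400, 30.523, 8.320), k2=(8.953, 30.600, 8.605), k3=(8.941, 30.612, 8.610), k4=(9.484, 30.699, 8.903); state += dt/6·(k1+2k2+2k3+k4)
t=0.005: state=(3.325, 4.273, 2.083)
t=0.010: state=(3.375, 4.427, 2.129)
t=0.015: state=(3.430, 4.582, 2.178)
continuing one RK4 step at a time; state shown every 40 steps (Δt=0.2):
t=0.200: state=(7.898, 10.881, 8.299)
t=0.400: state=(8.269, 4.986, 18.353)
t=0.600: state=(2.348, 0.782, 12.670)
t=0.800: state=(1.216, 1.280, 7.833)
t=1.000: state=(2.040, 2.823, 5.207)
t=1.200: state=(4.723, 6.702, 5.685)
t=1.400: state=(8.611, 9.436, 13.358)
t=1.600: state=(5.796, 3.297, 15.654)
t=1.800: state=(2.661, 2.101, 10.786)
t=2.000: state=(2.828, 3.436, 7.570)
t=2.200: state=(4.987, 6.502, 7.629)
t=2.400: state=(7.673, 8.185, 12.840)
t=2.600: state=(5.908, 4.235, 14.633)
t=2.800: state=(3.579, 3.107, 11.130)
t=3.000: state=(3.801, 4.407, 8.725)
t=3.200: state=(5.684, 6.808, 9.530)
t=3.400: state=(7.019, 6.878, 13.250)
t=3.600: state=(5.373, 4.317, 13.353)
t=3.800: state=(4.095, 3.948, 10.811)
t=4.000: state=(4.644, 5.267, 9.563)
t=4.200: state=(6.101, 6.732, 11.021)
t=4.240: state=(6.322, 6.788, 11.555)

(x, y, z) = (6.322, 6.788, 11.555)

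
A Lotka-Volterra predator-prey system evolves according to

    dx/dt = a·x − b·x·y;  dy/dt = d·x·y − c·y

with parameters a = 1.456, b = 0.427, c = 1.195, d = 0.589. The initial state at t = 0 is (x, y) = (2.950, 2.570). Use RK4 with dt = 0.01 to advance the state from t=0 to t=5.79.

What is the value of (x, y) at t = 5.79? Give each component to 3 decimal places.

t=0.000: state=(2.950, 2.570)
step 1 (dt=0.01): k1=(1.058, 1.394), k2=(1.051, 1.406), k3=(1.051, 1.406), k4=(1.044, 1.418); state += dt/6·(k1+2k2+2k3+k4)
t=0.010: state=(2.961, 2.584)
t=0.020: state=(2.971, 2.598)
t=0.030: state=(2.981, 2.613)
continuing one RK4 step at a time; state shown every 20 steps (Δt=0.2):
t=0.200: state=(3.128, 2.897)
t=0.400: state=(3.212, 3.317)
t=0.600: state=(3.171, 3.809)
t=0.800: state=(2.998, 4.319)
t=1.000: state=(2.720, 4.766)
t=1.200: state=(2.388, 5.071)
t=1.400: state=(2.059, 5.188)
t=1.600: state=(1.772, 5.116)
t=1.800: state=(1.545, 4.895)
t=2.000: state=(1.379, 4.576)
t=2.200: state=(1.268, 4.209)
t=2.400: state=(1.203, 3.832)
t=2.600: state=(1.179, 3.471)
t=2.800: state=(1.190, 3.141)
t=3.000: state=(1.233, 2.852)
t=3.200: state=(1.307, 2.607)
t=3.400: state=(1.412, 2.409)
t=3.600: state=(1.549, 2.257)
t=3.800: state=(1.717, 2.154)
t=4.000: state=(1.917, 2.100)
t=4.200: state=(2.145, 2.100)
t=4.400: state=(2.393, 2.160)
t=4.600: state=(2.650, 2.289)
t=4.800: state=(2.892, 2.499)
t=5.000: state=(3.088, 2.800)
t=5.200: state=(3.200, 3.196)
t=5.400: state=(3.195, 3.673)
t=5.600: state=(3.057, 4.185)
t=5.790: state=(2.817, 4.636)

(x, y) = (2.817, 4.636)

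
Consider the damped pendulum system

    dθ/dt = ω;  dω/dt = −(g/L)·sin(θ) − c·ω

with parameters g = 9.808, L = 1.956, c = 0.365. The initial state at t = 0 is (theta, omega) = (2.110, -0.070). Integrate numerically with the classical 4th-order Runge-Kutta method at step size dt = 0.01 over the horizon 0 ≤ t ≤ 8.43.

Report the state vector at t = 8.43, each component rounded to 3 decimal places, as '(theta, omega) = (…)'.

t=0.000: state=(2.110, -0.070)
step 1 (dt=0.01): k1=(-0.070, -4.277), k2=(-0.091, -4.270), k3=(-0.091, -4.271), k4=(-0.113, -4.264); state += dt/6·(k1+2k2+2k3+k4)
t=0.010: state=(2.109, -0.113)
t=0.020: state=(2.108, -0.155)
t=0.030: state=(2.106, -0.198)
continuing one RK4 step at a time; state shown every 50 steps (Δt=0.5):
t=0.500: state=(1.547, -2.190)
t=1.000: state=(0.050, -3.354)
t=1.500: state=(-1.233, -1.423)
t=2.000: state=(-1.307, 1.059)
t=2.500: state=(-0.325, 2.555)
t=3.000: state=(0.790, 1.493)
t=3.500: state=(0.994, -0.662)
t=4.000: state=(0.270, -1.952)
t=4.500: state=(-0.592, -1.167)
t=5.000: state=(-0.739, 0.573)
t=5.500: state=(-0.154, 1.515)
t=6.000: state=(0.485, 0.801)
t=6.500: state=(0.537, -0.569)
t=7.000: state=(0.049, -1.168)
t=7.500: state=(-0.407, -0.488)
t=8.000: state=(-0.377, 0.562)
t=8.430: state=(-0.035, 0.901)

(theta, omega) = (-0.035, 0.901)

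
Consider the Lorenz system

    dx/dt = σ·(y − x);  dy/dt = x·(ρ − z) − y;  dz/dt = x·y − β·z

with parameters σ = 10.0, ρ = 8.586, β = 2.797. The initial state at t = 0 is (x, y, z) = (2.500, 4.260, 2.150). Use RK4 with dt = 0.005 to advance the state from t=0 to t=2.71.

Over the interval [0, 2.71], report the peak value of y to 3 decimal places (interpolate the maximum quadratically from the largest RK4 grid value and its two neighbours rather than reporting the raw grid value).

t=0.000: state=(2.500, 4.260, 2.150)
step 1 (dt=0.005): k1=(17.600, 11.830, 4.636), k2=(17.456, 12.054, 4.867), k3=(17.465, 12.050, 4.865), k4=(17.329, 12.269, 5.096); state += dt/6·(k1+2k2+2k3+k4)
t=0.005: state=(2.587, 4.320, 2.174)
t=0.010: state=(2.673, 4.383, 2.201)
t=0.015: state=(2.758, 4.447, 2.230)
continuing one RK4 step at a time; state shown every 20 steps (Δt=0.1):
t=0.100: state=(4.139, 5.762, 3.113)
t=0.200: state=(5.760, 7.308, 5.252)
t=0.300: state=(6.975, 7.697, 8.294)
t=0.400: state=(6.980, 6.256, 10.650)
t=0.500: state=(5.750, 4.204, 10.950)
t=0.600: state=(4.249, 2.920, 9.780)
t=0.700: state=(3.215, 2.486, 8.239)
t=0.800: state=(2.757, 2.544, 6.865)
t=0.900: state=(2.737, 2.890, 5.831)
t=1.000: state=(3.034, 3.465, 5.204)
t=1.100: state=(3.581, 4.234, 5.047)
t=1.200: state=(4.312, 5.100, 5.436)
t=1.300: state=(5.093, 5.825, 6.383)
t=1.400: state=(5.678, 6.068, 7.670)
t=1.500: state=(5.806, 5.661, 8.781)
t=1.600: state=(5.428, 4.862, 9.228)
t=1.700: state=(4.787, 4.127, 8.963)
t=1.800: state=(4.198, 3.709, 8.288)
t=1.900: state=(3.839, 3.615, 7.531)
t=2.000: state=(3.743, 3.769, 6.902)
t=2.100: state=(3.873, 4.097, 6.519)
t=2.200: state=(4.169, 4.522, 6.442)
t=2.300: state=(4.550, 4.941, 6.679)
t=2.400: state=(4.912, 5.225, 7.164)
t=2.500: state=(5.140, 5.269, 7.737)
t=2.600: state=(5.157, 5.064, 8.184)
t=2.700: state=(4.976, 4.723, 8.353)
t=2.710: state=(4.950, 4.688, 8.353)
largest grid value and its neighbours: y(0.265)=7.76956, y(0.270)=7.77430, y(0.275)=7.77407
parabola through these three points peaks at t≈0.272 with y≈7.77481

max y = 7.775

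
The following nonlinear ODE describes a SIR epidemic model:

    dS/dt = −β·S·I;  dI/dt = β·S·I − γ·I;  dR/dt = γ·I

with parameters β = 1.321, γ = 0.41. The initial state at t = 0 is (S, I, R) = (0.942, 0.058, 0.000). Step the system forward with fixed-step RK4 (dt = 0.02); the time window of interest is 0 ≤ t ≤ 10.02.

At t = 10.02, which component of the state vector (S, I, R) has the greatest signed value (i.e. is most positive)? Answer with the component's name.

t=0.000: state=(0.942, 0.058, 0.000)
step 1 (dt=0.02): k1=(-0.072, 0.048, 0.024), k2=(-0.073, 0.049, 0.024), k3=(-0.073, 0.049, 0.024), k4=(-0.073, 0.049, 0.024); state += dt/6·(k1+2k2+2k3+k4)
t=0.020: state=(0.941, 0.059, 0.000)
t=0.040: state=(0.939, 0.060, 0.001)
t=0.060: state=(0.938, 0.061, 0.001)
continuing one RK4 step at a time; state shown every 25 steps (Δt=0.5):
t=0.500: state=(0.898, 0.087, 0.015)
t=1.000: state=(0.838, 0.126, 0.036)
t=1.500: state=(0.759, 0.174, 0.067)
t=2.000: state=(0.665, 0.227, 0.108)
t=2.500: state=(0.563, 0.277, 0.160)
t=3.000: state=(0.463, 0.317, 0.221)
t=3.500: state=(0.372, 0.340, 0.288)
t=4.000: state=(0.297, 0.345, 0.359)
t=4.500: state=(0.237, 0.335, 0.429)
t=5.000: state=(0.191, 0.314, 0.495)
t=5.500: state=(0.157, 0.287, 0.557)
t=6.000: state=(0.131, 0.257, 0.612)
t=6.500: state=(0.112, 0.226, 0.662)
t=7.000: state=(0.097, 0.198, 0.705)
t=7.500: state=(0.086, 0.171, 0.743)
t=8.000: state=(0.077, 0.147, 0.776)
t=8.500: state=(0.071, 0.126, 0.804)
t=9.000: state=(0.066, 0.107, 0.827)
t=9.500: state=(0.061, 0.091, 0.848)
t=10.000: state=(0.058, 0.077, 0.865)
t=10.020: state=(0.058, 0.077, 0.865)
compare at T: S=0.058, I=0.077, R=0.865

largest component: R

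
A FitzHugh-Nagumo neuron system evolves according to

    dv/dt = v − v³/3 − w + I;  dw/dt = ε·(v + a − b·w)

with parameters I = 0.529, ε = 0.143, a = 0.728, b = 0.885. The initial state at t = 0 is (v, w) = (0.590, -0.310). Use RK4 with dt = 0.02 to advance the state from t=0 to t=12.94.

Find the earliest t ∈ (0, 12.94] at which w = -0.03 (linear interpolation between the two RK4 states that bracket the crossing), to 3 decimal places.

t = 0.933

t=0.000: state=(0.590, -0.310)
step 1 (dt=0.02): k1=(1.361, 0.228), k2=(1.367, 0.229), k3=(1.367, 0.229), k4=(1.373, 0.231); state += dt/6·(k1+2k2+2k3+k4)
t=0.020: state=(0.617, -0.305)
t=0.040: state=(0.645, -0.301)
t=0.060: state=(0.673, -0.296)
continuing one RK4 step at a time; state shown every 25 steps (Δt=0.5):
t=0.500: state=(1.290, -0.175)
t=0.920: state=(1.696, -0.035)
next step: t=0.940: state=(1.709, -0.028) — w has crossed -0.03
linear interpolation between t=0.920 (-0.03454) and t=0.940 (-0.02751) → t≈0.933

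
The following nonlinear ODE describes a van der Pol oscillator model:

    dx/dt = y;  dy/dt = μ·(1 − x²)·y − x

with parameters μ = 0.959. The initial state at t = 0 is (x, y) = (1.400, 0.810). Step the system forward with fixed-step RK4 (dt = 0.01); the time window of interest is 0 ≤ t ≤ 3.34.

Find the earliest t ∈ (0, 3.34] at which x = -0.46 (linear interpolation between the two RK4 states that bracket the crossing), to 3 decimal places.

t = 2.314

t=0.000: state=(1.400, 0.810)
step 1 (dt=0.01): k1=(0.810, -2.146), k2=(0.799, -2.149), k3=(0.799, -2.148), k4=(0.789, -2.151); state += dt/6·(k1+2k2+2k3+k4)
t=0.010: state=(1.408, 0.789)
t=0.020: state=(1.416, 0.767)
t=0.030: state=(1.423, 0.745)
continuing one RK4 step at a time; state shown every 20 steps (Δt=0.2):
t=0.200: state=(1.519, 0.387)
t=0.400: state=(1.559, 0.026)
t=0.600: state=(1.535, -0.253)
t=0.800: state=(1.462, -0.466)
t=1.000: state=(1.351, -0.643)
t=1.200: state=(1.206, -0.811)
t=1.400: state=(1.026, -0.992)
t=1.600: state=(0.807, -1.209)
t=1.800: state=(0.538, -1.484)
t=2.000: state=(0.208, -1.829)
t=2.200: state=(-0.196, -2.214)
t=2.310: state=(-0.450, -2.395)
next step: t=2.320: state=(-0.474, -2.409) — x has crossed -0.46
linear interpolation between t=2.310 (-0.44995) and t=2.320 (-0.47397) → t≈2.314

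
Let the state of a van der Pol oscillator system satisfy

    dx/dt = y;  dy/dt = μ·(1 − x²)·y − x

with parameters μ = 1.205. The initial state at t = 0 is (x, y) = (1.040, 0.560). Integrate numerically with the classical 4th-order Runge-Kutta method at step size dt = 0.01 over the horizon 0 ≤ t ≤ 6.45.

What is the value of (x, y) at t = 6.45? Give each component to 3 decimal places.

(x, y) = (1.996, -0.204)

t=0.000: state=(1.040, 0.560)
step 1 (dt=0.01): k1=(0.560, -1.095), k2=(0.555, -1.101), k3=(0.554, -1.101), k4=(0.549, -1.107); state += dt/6·(k1+2k2+2k3+k4)
t=0.010: state=(1.046, 0.549)
t=0.020: state=(1.051, 0.538)
t=0.030: state=(1.056, 0.527)
continuing one RK4 step at a time; state shown every 25 steps (Δt=0.25):
t=0.250: state=(1.143, 0.261)
t=0.500: state=(1.171, -0.040)
t=0.750: state=(1.126, -0.312)
t=1.000: state=(1.017, -0.561)
t=1.250: state=(0.844, -0.823)
t=1.500: state=(0.600, -1.144)
t=1.750: state=(0.263, -1.582)
t=2.000: state=(-0.201, -2.141)
t=2.250: state=(-0.796, -2.535)
t=2.500: state=(-1.396, -2.091)
t=2.750: state=(-1.782, -0.973)
t=3.000: state=(-1.910, -0.136)
t=3.250: state=(-1.887, 0.268)
t=3.500: state=(-1.793, 0.460)
t=3.750: state=(-1.663, 0.580)
t=4.000: state=(-1.504, 0.688)
t=4.250: state=(-1.317, 0.817)
t=4.500: state=(-1.092, 0.996)
t=4.750: state=(-0.811, 1.265)
t=5.000: state=(-0.447, 1.685)
t=5.250: state=(0.048, 2.298)
t=5.500: state=(0.700, 2.856)
t=5.750: state=(1.395, 2.476)
t=6.000: state=(1.853, 1.149)
t=6.250: state=(2.004, 0.168)
t=6.450: state=(1.996, -0.204)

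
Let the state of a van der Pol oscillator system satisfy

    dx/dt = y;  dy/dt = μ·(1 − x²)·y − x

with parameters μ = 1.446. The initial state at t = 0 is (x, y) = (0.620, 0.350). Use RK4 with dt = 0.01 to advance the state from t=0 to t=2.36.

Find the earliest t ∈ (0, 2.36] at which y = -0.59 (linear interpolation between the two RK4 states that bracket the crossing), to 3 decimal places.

t=0.000: state=(0.620, 0.350)
step 1 (dt=0.01): k1=(0.350, -0.308), k2=(0.348, -0.313), k3=(0.348, -0.313), k4=(0.347, -0.317); state += dt/6·(k1+2k2+2k3+k4)
t=0.010: state=(0.623, 0.347)
t=0.020: state=(0.627, 0.344)
t=0.030: state=(0.630, 0.340)
continuing one RK4 step at a time; state shown every 10 steps (Δt=0.1):
t=0.100: state=(0.653, 0.315)
t=0.200: state=(0.683, 0.272)
t=0.300: state=(0.707, 0.221)
t=0.400: state=(0.727, 0.162)
t=0.500: state=(0.740, 0.098)
t=0.600: state=(0.746, 0.027)
t=0.700: state=(0.745, -0.048)
t=0.800: state=(0.736, -0.128)
t=0.900: state=(0.719, -0.212)
t=1.000: state=(0.694, -0.301)
t=1.100: state=(0.659, -0.396)
t=1.200: state=(0.614, -0.499)
t=1.280: state=(0.571, -0.587)
next step: t=1.290: state=(0.565, -0.598) — y has crossed -0.59
linear interpolation between t=1.280 (-0.58665) and t=1.290 (-0.59813) → t≈1.283

t = 1.283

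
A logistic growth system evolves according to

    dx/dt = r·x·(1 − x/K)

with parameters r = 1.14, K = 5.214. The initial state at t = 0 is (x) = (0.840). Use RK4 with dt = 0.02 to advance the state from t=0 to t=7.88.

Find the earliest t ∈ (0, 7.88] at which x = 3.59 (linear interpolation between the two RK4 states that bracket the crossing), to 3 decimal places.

t = 2.143

t=0.000: state=(0.840)
step 1 (dt=0.02): k1=(0.803), k2=(0.810), k3=(0.810), k4=(0.816); state += dt/6·(k1+2k2+2k3+k4)
t=0.020: state=(0.856)
t=0.040: state=(0.873)
t=0.060: state=(0.889)
continuing one RK4 step at a time; state shown every 25 steps (Δt=0.5):
t=0.500: state=(1.322)
t=1.000: state=(1.956)
t=1.500: state=(2.685)
t=2.000: state=(3.402)
t=2.140: state=(3.586)
next step: t=2.160: state=(3.611) — x has crossed 3.59
linear interpolation between t=2.140 (3.58587) and t=2.160 (3.61129) → t≈2.143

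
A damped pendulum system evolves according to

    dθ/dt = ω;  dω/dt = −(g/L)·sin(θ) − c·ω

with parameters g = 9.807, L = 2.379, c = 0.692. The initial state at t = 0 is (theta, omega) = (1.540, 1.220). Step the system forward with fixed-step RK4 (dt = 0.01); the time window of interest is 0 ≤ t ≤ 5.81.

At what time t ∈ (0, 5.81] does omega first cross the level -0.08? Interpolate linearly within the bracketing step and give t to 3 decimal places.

t=0.000: state=(1.540, 1.220)
step 1 (dt=0.01): k1=(1.220, -4.965), k2=(1.195, -4.948), k3=(1.195, -4.948), k4=(1.171, -4.932); state += dt/6·(k1+2k2+2k3+k4)
t=0.010: state=(1.552, 1.171)
t=0.020: state=(1.563, 1.121)
t=0.030: state=(1.574, 1.073)
continuing one RK4 step at a time; state shown every 20 steps (Δt=0.2):
t=0.200: state=(1.689, 0.295)
t=0.280: state=(1.699, -0.040)
next step: t=0.290: state=(1.699, -0.080) — omega has crossed -0.08
linear interpolation between t=0.280 (-0.03964) and t=0.290 (-0.08011) → t≈0.290

t = 0.290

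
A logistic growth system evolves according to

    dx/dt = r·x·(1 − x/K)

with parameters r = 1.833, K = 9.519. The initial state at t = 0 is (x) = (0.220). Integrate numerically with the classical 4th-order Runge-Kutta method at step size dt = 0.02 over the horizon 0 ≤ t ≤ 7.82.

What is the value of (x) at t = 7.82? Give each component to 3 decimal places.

(x) = (9.519)

t=0.000: state=(0.220)
step 1 (dt=0.02): k1=(0.394), k2=(0.401), k3=(0.401), k4=(0.408); state += dt/6·(k1+2k2+2k3+k4)
t=0.020: state=(0.228)
t=0.040: state=(0.236)
t=0.060: state=(0.245)
continuing one RK4 step at a time; state shown every 25 steps (Δt=0.5):
t=0.500: state=(0.532)
t=1.000: state=(1.227)
t=1.500: state=(2.570)
t=2.000: state=(4.574)
t=2.500: state=(6.646)
t=3.000: state=(8.116)
t=3.500: state=(8.903)
t=4.000: state=(9.263)
t=4.500: state=(9.415)
t=5.000: state=(9.477)
t=5.500: state=(9.502)
t=6.000: state=(9.512)
t=6.500: state=(9.516)
t=7.000: state=(9.518)
t=7.500: state=(9.519)
t=7.820: state=(9.519)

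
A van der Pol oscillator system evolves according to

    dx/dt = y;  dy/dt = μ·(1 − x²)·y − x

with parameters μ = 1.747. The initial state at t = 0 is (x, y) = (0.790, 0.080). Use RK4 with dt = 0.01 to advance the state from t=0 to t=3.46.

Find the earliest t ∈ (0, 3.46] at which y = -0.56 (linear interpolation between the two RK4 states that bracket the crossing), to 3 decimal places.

t=0.000: state=(0.790, 0.080)
step 1 (dt=0.01): k1=(0.080, -0.737), k2=(0.076, -0.740), k3=(0.076, -0.740), k4=(0.073, -0.743); state += dt/6·(k1+2k2+2k3+k4)
t=0.010: state=(0.791, 0.073)
t=0.020: state=(0.791, 0.065)
t=0.030: state=(0.792, 0.058)
continuing one RK4 step at a time; state shown every 20 steps (Δt=0.2):
t=0.200: state=(0.791, -0.078)
t=0.400: state=(0.757, -0.257)
t=0.600: state=(0.686, -0.461)
t=0.680: state=(0.645, -0.554)
next step: t=0.690: state=(0.640, -0.566) — y has crossed -0.56
linear interpolation between t=0.680 (-0.55426) and t=0.690 (-0.56643) → t≈0.685

t = 0.685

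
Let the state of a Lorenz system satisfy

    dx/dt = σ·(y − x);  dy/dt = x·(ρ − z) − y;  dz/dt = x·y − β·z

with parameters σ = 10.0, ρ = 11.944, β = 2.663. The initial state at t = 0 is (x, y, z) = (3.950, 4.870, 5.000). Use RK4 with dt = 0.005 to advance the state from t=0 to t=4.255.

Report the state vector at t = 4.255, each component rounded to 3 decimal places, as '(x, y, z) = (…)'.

t=0.000: state=(3.950, 4.870, 5.000)
step 1 (dt=0.005): k1=(9.200, 22.559, 5.922), k2=(9.534, 22.603, 6.218), k3=(9.527, 22.606, 6.221), k4=(9.854, 22.652, 6.522); state += dt/6·(k1+2k2+2k3+k4)
t=0.005: state=(3.998, 4.983, 5.031)
t=0.010: state=(4.048, 5.097, 5.065)
t=0.015: state=(4.102, 5.211, 5.103)
continuing one RK4 step at a time; state shown every 40 steps (Δt=0.2):
t=0.200: state=(7.262, 8.982, 9.484)
t=0.400: state=(7.342, 5.544, 15.213)
t=0.600: state=(3.689, 2.537, 11.834)
t=0.800: state=(2.960, 3.226, 8.251)
t=1.000: state=(4.404, 5.538, 7.325)
t=1.200: state=(6.859, 7.788, 10.627)
t=1.400: state=(6.559, 5.414, 13.722)
t=1.600: state=(4.284, 3.544, 11.458)
t=1.800: state=(3.919, 4.227, 9.013)
t=2.000: state=(5.204, 6.073, 8.966)
t=2.200: state=(6.576, 6.809, 11.587)
t=2.400: state=(5.802, 5.009, 12.614)
t=2.600: state=(4.528, 4.208, 10.852)
t=2.800: state=(4.624, 4.992, 9.519)
t=3.000: state=(5.657, 6.191, 10.150)
t=3.200: state=(6.155, 6.024, 11.826)
t=3.400: state=(5.369, 4.886, 11.779)
t=3.600: state=(4.773, 4.716, 10.532)
t=3.800: state=(5.105, 5.440, 10.031)
t=4.000: state=(5.774, 6.007, 10.844)
t=4.200: state=(5.773, 5.550, 11.657)
t=4.255: state=(5.629, 5.338, 11.656)

(x, y, z) = (5.629, 5.338, 11.656)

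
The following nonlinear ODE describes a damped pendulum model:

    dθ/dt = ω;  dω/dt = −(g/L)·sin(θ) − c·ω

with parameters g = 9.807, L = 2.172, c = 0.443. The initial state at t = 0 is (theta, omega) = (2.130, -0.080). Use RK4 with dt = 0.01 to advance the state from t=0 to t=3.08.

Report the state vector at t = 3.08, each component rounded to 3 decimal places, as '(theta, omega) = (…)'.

(theta, omega) = (0.596, 1.437)

t=0.000: state=(2.130, -0.080)
step 1 (dt=0.01): k1=(-0.080, -3.792), k2=(-0.099, -3.785), k3=(-0.099, -3.785), k4=(-0.118, -3.778); state += dt/6·(k1+2k2+2k3+k4)
t=0.010: state=(2.129, -0.118)
t=0.020: state=(2.128, -0.156)
t=0.030: state=(2.126, -0.193)
continuing one RK4 step at a time; state shown every 10 steps (Δt=0.1):
t=0.100: state=(2.103, -0.453)
t=0.200: state=(2.040, -0.820)
t=0.300: state=(1.939, -1.188)
t=0.400: state=(1.802, -1.558)
t=0.500: state=(1.628, -1.927)
t=0.600: state=(1.417, -2.283)
t=0.700: state=(1.172, -2.609)
t=0.800: state=(0.897, -2.874)
t=0.900: state=(0.600, -3.049)
t=1.000: state=(0.291, -3.107)
t=1.100: state=(-0.017, -3.031)
t=1.200: state=(-0.311, -2.827)
t=1.300: state=(-0.579, -2.514)
t=1.400: state=(-0.811, -2.121)
t=1.500: state=(-1.001, -1.681)
t=1.600: state=(-1.146, -1.220)
t=1.700: state=(-1.245, -0.755)
t=1.800: state=(-1.298, -0.300)
t=1.900: state=(-1.306, 0.139)
t=2.000: state=(-1.271, 0.558)
t=2.100: state=(-1.195, 0.950)
t=2.200: state=(-1.082, 1.311)
t=2.300: state=(-0.934, 1.627)
t=2.400: state=(-0.758, 1.888)
t=2.500: state=(-0.559, 2.076)
t=2.600: state=(-0.346, 2.179)
t=2.700: state=(-0.127, 2.187)
t=2.800: state=(0.089, 2.100)
t=2.900: state=(0.291, 1.925)
t=3.000: state=(0.471, 1.676)
t=3.080: state=(0.596, 1.437)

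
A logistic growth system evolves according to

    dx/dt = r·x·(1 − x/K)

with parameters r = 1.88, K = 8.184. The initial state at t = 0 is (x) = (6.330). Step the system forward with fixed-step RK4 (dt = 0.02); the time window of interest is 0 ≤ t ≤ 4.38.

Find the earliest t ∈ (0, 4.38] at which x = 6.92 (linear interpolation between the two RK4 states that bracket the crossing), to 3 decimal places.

t=0.000: state=(6.330)
step 1 (dt=0.02): k1=(2.696), k2=(2.668), k3=(2.668), k4=(2.640); state += dt/6·(k1+2k2+2k3+k4)
t=0.020: state=(6.383)
t=0.040: state=(6.436)
t=0.060: state=(6.487)
continuing one RK4 step at a time; state shown every 10 steps (Δt=0.2):
t=0.200: state=(6.814)
t=0.240: state=(6.897)
next step: t=0.260: state=(6.938) — x has crossed 6.92
linear interpolation between t=0.240 (6.89741) and t=0.260 (6.93766) → t≈0.251

t = 0.251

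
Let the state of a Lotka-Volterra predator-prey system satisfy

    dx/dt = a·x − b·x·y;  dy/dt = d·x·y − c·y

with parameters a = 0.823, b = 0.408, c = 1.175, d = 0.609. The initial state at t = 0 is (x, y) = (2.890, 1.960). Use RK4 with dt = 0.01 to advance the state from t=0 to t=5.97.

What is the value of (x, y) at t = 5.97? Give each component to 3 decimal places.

(x, y) = (2.689, 1.464)

t=0.000: state=(2.890, 1.960)
step 1 (dt=0.01): k1=(0.067, 1.147), k2=(0.061, 1.150), k3=(0.061, 1.150), k4=(0.054, 1.154); state += dt/6·(k1+2k2+2k3+k4)
t=0.010: state=(2.891, 1.972)
t=0.020: state=(2.891, 1.983)
t=0.030: state=(2.891, 1.995)
continuing one RK4 step at a time; state shown every 20 steps (Δt=0.2):
t=0.200: state=(2.875, 2.203)
t=0.400: state=(2.803, 2.462)
t=0.600: state=(2.674, 2.718)
t=0.800: state=(2.501, 2.947)
t=1.000: state=(2.301, 3.121)
t=1.200: state=(2.093, 3.225)
t=1.400: state=(1.894, 3.250)
t=1.600: state=(1.715, 3.200)
t=1.800: state=(1.564, 3.088)
t=2.000: state=(1.442, 2.931)
t=2.200: state=(1.348, 2.745)
t=2.400: state=(1.281, 2.546)
t=2.600: state=(1.237, 2.346)
t=2.800: state=(1.214, 2.153)
t=3.000: state=(1.209, 1.972)
t=3.200: state=(1.222, 1.808)
t=3.400: state=(1.251, 1.661)
t=3.600: state=(1.294, 1.533)
t=3.800: state=(1.353, 1.424)
t=4.000: state=(1.425, 1.333)
t=4.200: state=(1.512, 1.260)
t=4.400: state=(1.612, 1.205)
t=4.600: state=(1.725, 1.167)
t=4.800: state=(1.851, 1.147)
t=5.000: state=(1.988, 1.145)
t=5.200: state=(2.133, 1.164)
t=5.400: state=(2.283, 1.204)
t=5.600: state=(2.434, 1.269)
t=5.800: state=(2.578, 1.361)
t=5.970: state=(2.689, 1.464)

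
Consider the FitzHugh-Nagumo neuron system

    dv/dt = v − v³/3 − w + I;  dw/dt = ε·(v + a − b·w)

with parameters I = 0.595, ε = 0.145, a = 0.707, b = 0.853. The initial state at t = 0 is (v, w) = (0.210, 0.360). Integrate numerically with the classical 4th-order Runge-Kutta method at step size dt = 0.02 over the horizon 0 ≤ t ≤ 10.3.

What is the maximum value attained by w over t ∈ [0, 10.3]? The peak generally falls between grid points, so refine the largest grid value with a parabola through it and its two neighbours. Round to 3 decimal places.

t=0.000: state=(0.210, 0.360)
step 1 (dt=0.02): k1=(0.442, 0.088), k2=(0.445, 0.089), k3=(0.445, 0.089), k4=(0.449, 0.090); state += dt/6·(k1+2k2+2k3+k4)
t=0.020: state=(0.219, 0.362)
t=0.040: state=(0.228, 0.364)
t=0.060: state=(0.237, 0.365)
continuing one RK4 step at a time; state shown every 25 steps (Δt=0.5):
t=0.500: state=(0.476, 0.412)
t=1.000: state=(0.825, 0.482)
t=1.500: state=(1.187, 0.574)
t=2.000: state=(1.441, 0.683)
t=2.500: state=(1.551, 0.798)
t=3.000: state=(1.566, 0.909)
t=3.500: state=(1.535, 1.014)
t=4.000: state=(1.482, 1.109)
t=4.500: state=(1.420, 1.194)
t=5.000: state=(1.350, 1.269)
t=5.500: state=(1.275, 1.335)
t=6.000: state=(1.194, 1.392)
t=6.500: state=(1.104, 1.439)
t=7.000: state=(1.004, 1.476)
t=7.500: state=(0.887, 1.504)
t=8.000: state=(0.745, 1.521)
t=8.500: state=(0.561, 1.526)
t=9.000: state=(0.302, 1.515)
t=9.500: state=(-0.091, 1.482)
t=10.000: state=(-0.693, 1.416)
t=10.300: state=(-1.124, 1.356)
largest grid value and its neighbours: w(8.400)=1.52593, w(8.420)=1.52594, w(8.440)=1.52593
parabola through these three points peaks at t≈8.420 with w≈1.52594

max w = 1.526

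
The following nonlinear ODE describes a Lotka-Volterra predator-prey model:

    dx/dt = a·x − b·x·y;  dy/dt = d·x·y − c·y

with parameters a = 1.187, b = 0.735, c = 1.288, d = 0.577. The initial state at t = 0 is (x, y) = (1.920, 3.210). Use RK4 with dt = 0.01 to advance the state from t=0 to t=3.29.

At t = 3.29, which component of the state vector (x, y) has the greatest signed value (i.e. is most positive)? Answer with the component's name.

largest component: x

t=0.000: state=(1.920, 3.210)
step 1 (dt=0.01): k1=(-2.251, -0.578), k2=(-2.234, -0.599), k3=(-2.234, -0.598), k4=(-2.216, -0.619); state += dt/6·(k1+2k2+2k3+k4)
t=0.010: state=(1.898, 3.204)
t=0.020: state=(1.876, 3.198)
t=0.030: state=(1.854, 3.191)
continuing one RK4 step at a time; state shown every 20 steps (Δt=0.2):
t=0.200: state=(1.537, 3.025)
t=0.400: state=(1.274, 2.747)
t=0.600: state=(1.104, 2.433)
t=0.800: state=(1.002, 2.123)
t=1.000: state=(0.950, 1.835)
t=1.200: state=(0.937, 1.581)
t=1.400: state=(0.958, 1.363)
t=1.600: state=(1.008, 1.179)
t=1.800: state=(1.087, 1.028)
t=2.000: state=(1.195, 0.906)
t=2.200: state=(1.336, 0.811)
t=2.400: state=(1.513, 0.738)
t=2.600: state=(1.728, 0.688)
t=2.800: state=(1.985, 0.658)
t=3.000: state=(2.286, 0.651)
t=3.200: state=(2.632, 0.668)
t=3.290: state=(2.801, 0.685)
compare at T: x=2.801, y=0.685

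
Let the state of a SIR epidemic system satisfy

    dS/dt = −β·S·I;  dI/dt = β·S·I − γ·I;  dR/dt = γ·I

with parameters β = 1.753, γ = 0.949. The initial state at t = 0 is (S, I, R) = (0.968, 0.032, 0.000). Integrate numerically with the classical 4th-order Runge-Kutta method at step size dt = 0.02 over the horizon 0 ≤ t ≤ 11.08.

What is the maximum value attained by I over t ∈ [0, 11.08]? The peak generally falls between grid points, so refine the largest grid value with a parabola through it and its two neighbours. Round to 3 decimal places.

max I = 0.144

t=0.000: state=(0.968, 0.032, 0.000)
step 1 (dt=0.02): k1=(-0.054, 0.024, 0.030), k2=(-0.055, 0.024, 0.031), k3=(-0.055, 0.024, 0.031), k4=(-0.055, 0.024, 0.031); state += dt/6·(k1+2k2+2k3+k4)
t=0.020: state=(0.967, 0.032, 0.001)
t=0.040: state=(0.966, 0.033, 0.001)
t=0.060: state=(0.965, 0.033, 0.002)
continuing one RK4 step at a time; state shown every 25 steps (Δt=0.5):
t=0.500: state=(0.936, 0.046, 0.018)
t=1.000: state=(0.892, 0.064, 0.044)
t=1.500: state=(0.836, 0.085, 0.079)
t=2.000: state=(0.769, 0.106, 0.125)
t=2.500: state=(0.694, 0.126, 0.180)
t=3.000: state=(0.618, 0.139, 0.243)
t=3.500: state=(0.545, 0.144, 0.311)
t=4.000: state=(0.481, 0.140, 0.378)
t=4.500: state=(0.427, 0.130, 0.443)
t=5.000: state=(0.384, 0.115, 0.501)
t=5.500: state=(0.349, 0.099, 0.552)
t=6.000: state=(0.323, 0.083, 0.595)
t=6.500: state=(0.302, 0.068, 0.630)
t=7.000: state=(0.286, 0.054, 0.659)
t=7.500: state=(0.274, 0.043, 0.682)
t=8.000: state=(0.265, 0.034, 0.701)
t=8.500: state=(0.258, 0.027, 0.715)
t=9.000: state=(0.253, 0.021, 0.726)
t=9.500: state=(0.249, 0.016, 0.735)
t=10.000: state=(0.246, 0.012, 0.742)
t=10.500: state=(0.244, 0.010, 0.747)
t=11.000: state=(0.242, 0.007, 0.751)
t=11.080: state=(0.242, 0.007, 0.751)
largest grid value and its neighbours: I(3.520)=0.14403, I(3.540)=0.14403, I(3.560)=0.14402
parabola through these three points peaks at t≈3.530 with I≈0.14403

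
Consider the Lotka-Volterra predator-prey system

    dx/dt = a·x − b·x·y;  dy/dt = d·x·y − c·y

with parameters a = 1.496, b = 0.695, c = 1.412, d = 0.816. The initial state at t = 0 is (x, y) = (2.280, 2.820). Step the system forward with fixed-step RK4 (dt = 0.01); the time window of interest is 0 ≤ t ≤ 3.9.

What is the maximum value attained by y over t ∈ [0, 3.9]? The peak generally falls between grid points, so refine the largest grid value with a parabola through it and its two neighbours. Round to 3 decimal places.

max y = 3.128

t=0.000: state=(2.280, 2.820)
step 1 (dt=0.01): k1=(-1.058, 1.265), k2=(-1.065, 1.255), k3=(-1.065, 1.255), k4=(-1.073, 1.246); state += dt/6·(k1+2k2+2k3+k4)
t=0.010: state=(2.269, 2.833)
t=0.020: state=(2.259, 2.845)
t=0.030: state=(2.248, 2.857)
continuing one RK4 step at a time; state shown every 20 steps (Δt=0.2):
t=0.200: state=(2.046, 3.028)
t=0.400: state=(1.797, 3.123)
t=0.600: state=(1.571, 3.098)
t=0.800: state=(1.388, 2.972)
t=1.000: state=(1.255, 2.778)
t=1.200: state=(1.168, 2.551)
t=1.400: state=(1.123, 2.318)
t=1.600: state=(1.115, 2.097)
t=1.800: state=(1.140, 1.899)
t=2.000: state=(1.195, 1.732)
t=2.200: state=(1.279, 1.597)
t=2.400: state=(1.392, 1.497)
t=2.600: state=(1.532, 1.432)
t=2.800: state=(1.698, 1.405)
t=3.000: state=(1.883, 1.419)
t=3.200: state=(2.077, 1.478)
t=3.400: state=(2.266, 1.588)
t=3.600: state=(2.424, 1.757)
t=3.800: state=(2.522, 1.985)
t=3.900: state=(2.540, 2.119)
largest grid value and its neighbours: y(0.450)=3.12805, y(0.460)=3.12808, y(0.470)=3.12780
parabola through these three points peaks at t≈0.456 with y≈3.12810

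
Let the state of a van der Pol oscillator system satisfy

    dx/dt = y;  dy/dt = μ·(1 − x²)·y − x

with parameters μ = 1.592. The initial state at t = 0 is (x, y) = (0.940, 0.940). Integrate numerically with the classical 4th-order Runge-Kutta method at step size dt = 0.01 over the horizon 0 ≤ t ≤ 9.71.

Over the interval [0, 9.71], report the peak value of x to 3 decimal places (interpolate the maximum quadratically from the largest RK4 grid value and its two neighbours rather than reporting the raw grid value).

max x = 2.016

t=0.000: state=(0.940, 0.940)
step 1 (dt=0.01): k1=(0.940, -0.766), k2=(0.936, -0.784), k3=(0.936, -0.784), k4=(0.932, -0.803); state += dt/6·(k1+2k2+2k3+k4)
t=0.010: state=(0.949, 0.932)
t=0.020: state=(0.959, 0.924)
t=0.030: state=(0.968, 0.915)
continuing one RK4 step at a time; state shown every 50 steps (Δt=0.5):
t=0.500: state=(1.257, 0.267)
t=1.000: state=(1.227, -0.340)
t=1.500: state=(0.942, -0.809)
t=2.000: state=(0.357, -1.663)
t=2.500: state=(-0.877, -3.150)
t=3.000: state=(-1.926, -0.624)
t=3.500: state=(-1.919, 0.325)
t=4.000: state=(-1.713, 0.479)
t=4.500: state=(-1.440, 0.623)
t=5.000: state=(-1.067, 0.910)
t=5.500: state=(-0.453, 1.688)
t=6.000: state=(0.809, 3.314)
t=6.500: state=(1.954, 0.705)
t=7.000: state=(1.960, -0.317)
t=7.500: state=(1.759, -0.463)
t=8.000: state=(1.498, -0.591)
t=8.500: state=(1.149, -0.835)
t=9.000: state=(0.601, -1.468)
t=9.500: state=(-0.505, -3.105)
t=9.710: state=(-1.191, -3.191)
largest grid value and its neighbours: x(6.700)=2.01613, x(6.710)=2.01619, x(6.720)=2.01604
parabola through these three points peaks at t≈6.708 with x≈2.01619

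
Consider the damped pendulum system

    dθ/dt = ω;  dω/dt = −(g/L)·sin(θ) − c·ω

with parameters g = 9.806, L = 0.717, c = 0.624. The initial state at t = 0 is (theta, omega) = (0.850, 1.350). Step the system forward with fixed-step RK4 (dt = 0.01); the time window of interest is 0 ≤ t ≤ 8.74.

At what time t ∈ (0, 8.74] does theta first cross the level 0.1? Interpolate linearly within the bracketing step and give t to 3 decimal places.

t=0.000: state=(0.850, 1.350)
step 1 (dt=0.01): k1=(1.350, -11.117), k2=(1.294, -11.143), k3=(1.294, -11.141), k4=(1.239, -11.164); state += dt/6·(k1+2k2+2k3+k4)
t=0.010: state=(0.863, 1.239)
t=0.020: state=(0.875, 1.127)
t=0.030: state=(0.885, 1.015)
continuing one RK4 step at a time; state shown every 50 steps (Δt=0.5):
t=0.500: state=(0.280, -2.867)
t=0.560: state=(0.106, -2.915)
next step: t=0.570: state=(0.077, -2.910) — theta has crossed 0.1
linear interpolation between t=0.560 (0.10586) and t=0.570 (0.07673) → t≈0.562

t = 0.562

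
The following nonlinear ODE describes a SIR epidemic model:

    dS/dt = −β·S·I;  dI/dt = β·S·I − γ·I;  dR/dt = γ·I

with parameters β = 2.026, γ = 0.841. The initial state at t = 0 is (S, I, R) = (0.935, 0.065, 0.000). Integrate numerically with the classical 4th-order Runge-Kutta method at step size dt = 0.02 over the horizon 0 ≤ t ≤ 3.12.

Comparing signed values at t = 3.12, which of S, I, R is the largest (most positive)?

t=0.000: state=(0.935, 0.065, 0.000)
step 1 (dt=0.02): k1=(-0.123, 0.068, 0.055), k2=(-0.124, 0.069, 0.055), k3=(-0.124, 0.069, 0.055), k4=(-0.125, 0.070, 0.056); state += dt/6·(k1+2k2+2k3+k4)
t=0.020: state=(0.933, 0.066, 0.001)
t=0.040: state=(0.930, 0.068, 0.002)
t=0.060: state=(0.927, 0.069, 0.003)
continuing one RK4 step at a time; state shown every 10 steps (Δt=0.2):
t=0.200: state=(0.908, 0.080, 0.012)
t=0.400: state=(0.876, 0.097, 0.027)
t=0.600: state=(0.839, 0.116, 0.045)
t=0.800: state=(0.797, 0.136, 0.066)
t=1.000: state=(0.751, 0.158, 0.091)
t=1.200: state=(0.702, 0.179, 0.119)
t=1.400: state=(0.650, 0.199, 0.151)
t=1.600: state=(0.597, 0.217, 0.186)
t=1.800: state=(0.545, 0.231, 0.224)
t=2.000: state=(0.496, 0.241, 0.263)
t=2.200: state=(0.449, 0.247, 0.304)
t=2.400: state=(0.406, 0.248, 0.346)
t=2.600: state=(0.368, 0.245, 0.388)
t=2.800: state=(0.333, 0.238, 0.428)
t=3.000: state=(0.303, 0.229, 0.468)
t=3.120: state=(0.287, 0.223, 0.490)
compare at T: S=0.287, I=0.223, R=0.490

largest component: R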